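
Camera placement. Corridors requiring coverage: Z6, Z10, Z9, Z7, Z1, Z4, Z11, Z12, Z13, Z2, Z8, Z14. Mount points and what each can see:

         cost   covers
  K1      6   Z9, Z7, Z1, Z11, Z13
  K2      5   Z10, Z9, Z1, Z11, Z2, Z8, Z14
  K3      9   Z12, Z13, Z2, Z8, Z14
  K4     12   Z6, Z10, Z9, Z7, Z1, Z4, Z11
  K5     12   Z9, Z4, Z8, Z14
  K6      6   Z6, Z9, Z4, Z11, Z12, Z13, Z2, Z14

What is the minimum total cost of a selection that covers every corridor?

K1, K2, K6 cover every corridor at cost 6 + 5 + 6 = 17.
Any cover uses at least 2 camera mounts; among all covering selections none totals below 17.

17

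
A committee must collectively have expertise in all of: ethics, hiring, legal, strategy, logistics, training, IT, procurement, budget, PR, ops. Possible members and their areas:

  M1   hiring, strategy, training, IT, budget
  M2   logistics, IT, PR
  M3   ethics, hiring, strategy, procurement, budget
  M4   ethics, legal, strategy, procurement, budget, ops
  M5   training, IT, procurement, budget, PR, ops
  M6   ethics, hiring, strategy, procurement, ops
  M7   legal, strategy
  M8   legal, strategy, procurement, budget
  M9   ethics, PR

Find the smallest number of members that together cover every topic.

3

M1, M2, M4 together cover {ethics, hiring, legal, strategy, logistics, training, IT, procurement, budget, PR, ops} — every topic.
No 2 of the 9 members cover everything (all 36 pairs fall short), so 3 is minimum.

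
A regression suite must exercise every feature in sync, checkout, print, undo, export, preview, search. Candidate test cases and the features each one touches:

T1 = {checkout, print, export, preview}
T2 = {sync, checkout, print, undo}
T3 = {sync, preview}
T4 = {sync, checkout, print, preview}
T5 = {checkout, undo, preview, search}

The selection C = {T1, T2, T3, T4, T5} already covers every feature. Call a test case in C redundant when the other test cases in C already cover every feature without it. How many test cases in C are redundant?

3

Drop T1: export uncovered — not redundant.
Drop T2: the rest still cover every feature — redundant.
Drop T3: the rest still cover every feature — redundant.
Drop T4: the rest still cover every feature — redundant.
Drop T5: search uncovered — not redundant.
3 redundant: T2, T3, T4.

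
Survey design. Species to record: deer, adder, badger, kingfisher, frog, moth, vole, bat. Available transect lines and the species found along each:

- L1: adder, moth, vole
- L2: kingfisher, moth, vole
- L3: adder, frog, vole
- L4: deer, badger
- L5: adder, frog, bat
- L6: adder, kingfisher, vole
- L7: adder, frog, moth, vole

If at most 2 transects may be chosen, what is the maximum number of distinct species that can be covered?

Choosing L2, L5 covers {adder, kingfisher, frog, moth, vole, bat} — 6 species.
No choice of 2 transects does better; here deer, badger are left uncovered.

6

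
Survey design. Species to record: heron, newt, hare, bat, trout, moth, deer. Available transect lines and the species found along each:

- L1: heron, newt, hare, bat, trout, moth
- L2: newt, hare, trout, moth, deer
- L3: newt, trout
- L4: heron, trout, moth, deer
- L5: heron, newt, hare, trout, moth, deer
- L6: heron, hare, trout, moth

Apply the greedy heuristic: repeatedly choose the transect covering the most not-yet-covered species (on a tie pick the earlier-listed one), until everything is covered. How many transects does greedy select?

Pick 1: L1 covers 6 new species (heron, newt, hare, bat, trout, moth).
Pick 2: L2 covers 1 new species (deer).
Greedy uses 2 transects.

2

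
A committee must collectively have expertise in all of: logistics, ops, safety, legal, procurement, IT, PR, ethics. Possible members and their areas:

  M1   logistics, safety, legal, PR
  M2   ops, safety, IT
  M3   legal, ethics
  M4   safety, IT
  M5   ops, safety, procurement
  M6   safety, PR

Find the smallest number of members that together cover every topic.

M1, M2, M3, M5 together cover {logistics, ops, safety, legal, procurement, IT, PR, ethics} — every topic.
No 3 of the 6 members cover everything (all 20 triples fall short), so 4 is minimum.

4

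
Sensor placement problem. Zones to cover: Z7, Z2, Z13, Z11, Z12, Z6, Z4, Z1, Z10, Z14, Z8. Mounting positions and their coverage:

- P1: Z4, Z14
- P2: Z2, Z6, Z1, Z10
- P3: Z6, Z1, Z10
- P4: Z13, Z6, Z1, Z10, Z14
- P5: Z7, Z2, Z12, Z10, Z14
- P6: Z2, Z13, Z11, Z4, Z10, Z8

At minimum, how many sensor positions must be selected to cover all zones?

3

P2, P5, P6 together cover {Z7, Z2, Z13, Z11, Z12, Z6, Z4, Z1, Z10, Z14, Z8} — every zone.
No 2 of the 6 sensor positions cover everything (all 15 pairs fall short), so 3 is minimum.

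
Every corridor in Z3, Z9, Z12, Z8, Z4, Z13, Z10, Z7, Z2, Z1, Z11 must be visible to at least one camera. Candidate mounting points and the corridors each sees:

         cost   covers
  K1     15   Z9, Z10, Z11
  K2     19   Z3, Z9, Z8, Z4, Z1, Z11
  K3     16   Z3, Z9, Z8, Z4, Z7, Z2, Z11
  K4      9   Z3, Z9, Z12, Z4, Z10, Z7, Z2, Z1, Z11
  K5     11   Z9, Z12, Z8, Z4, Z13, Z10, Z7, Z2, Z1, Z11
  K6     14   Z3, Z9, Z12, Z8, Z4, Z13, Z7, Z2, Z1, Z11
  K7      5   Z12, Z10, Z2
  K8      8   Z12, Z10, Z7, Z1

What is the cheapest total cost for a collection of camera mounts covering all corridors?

19

K6, K7 cover every corridor at cost 14 + 5 = 19.
Any cover uses at least 2 camera mounts; among all covering selections none totals below 19.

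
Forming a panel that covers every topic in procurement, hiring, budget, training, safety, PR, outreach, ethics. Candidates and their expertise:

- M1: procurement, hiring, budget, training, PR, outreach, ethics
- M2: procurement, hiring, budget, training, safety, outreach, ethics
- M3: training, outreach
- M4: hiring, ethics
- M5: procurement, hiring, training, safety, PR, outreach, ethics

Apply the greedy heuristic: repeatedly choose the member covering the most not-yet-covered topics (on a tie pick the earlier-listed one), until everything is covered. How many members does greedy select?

2

Pick 1: M1 covers 7 new topics (procurement, hiring, budget, training, PR, outreach, ethics).
Pick 2: M2 covers 1 new topics (safety).
Greedy uses 2 members.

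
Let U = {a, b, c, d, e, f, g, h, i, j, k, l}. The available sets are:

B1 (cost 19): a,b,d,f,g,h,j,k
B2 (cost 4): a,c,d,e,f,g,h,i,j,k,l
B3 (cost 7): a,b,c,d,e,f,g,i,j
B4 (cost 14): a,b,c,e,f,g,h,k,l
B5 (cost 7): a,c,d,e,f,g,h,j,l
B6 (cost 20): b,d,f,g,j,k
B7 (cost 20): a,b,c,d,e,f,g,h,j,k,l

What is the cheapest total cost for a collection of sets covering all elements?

11

B2, B3 cover every element at cost 4 + 7 = 11.
Any cover uses at least 2 sets; among all covering selections none totals below 11.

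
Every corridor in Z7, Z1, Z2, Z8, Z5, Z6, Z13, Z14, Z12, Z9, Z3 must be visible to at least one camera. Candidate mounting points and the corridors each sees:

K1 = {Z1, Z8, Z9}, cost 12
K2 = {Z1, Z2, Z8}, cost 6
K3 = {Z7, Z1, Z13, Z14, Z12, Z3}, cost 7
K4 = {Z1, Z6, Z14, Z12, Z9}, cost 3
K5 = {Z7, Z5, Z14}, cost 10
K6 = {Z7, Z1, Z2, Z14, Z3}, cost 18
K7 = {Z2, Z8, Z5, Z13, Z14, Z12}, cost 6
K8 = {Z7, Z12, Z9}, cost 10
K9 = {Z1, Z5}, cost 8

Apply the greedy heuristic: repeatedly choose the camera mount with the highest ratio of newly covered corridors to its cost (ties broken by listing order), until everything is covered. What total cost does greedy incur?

16

Pick 1: K4 adds 5 new (Z1, Z6, Z14, Z12, Z9) at cost 3 (ratio 5/3).
Pick 2: K7 adds 4 new (Z2, Z8, Z5, Z13) at cost 6 (ratio 4/6).
Pick 3: K3 adds 2 new (Z7, Z3) at cost 7 (ratio 2/7).
Greedy total cost: 3 + 6 + 7 = 16.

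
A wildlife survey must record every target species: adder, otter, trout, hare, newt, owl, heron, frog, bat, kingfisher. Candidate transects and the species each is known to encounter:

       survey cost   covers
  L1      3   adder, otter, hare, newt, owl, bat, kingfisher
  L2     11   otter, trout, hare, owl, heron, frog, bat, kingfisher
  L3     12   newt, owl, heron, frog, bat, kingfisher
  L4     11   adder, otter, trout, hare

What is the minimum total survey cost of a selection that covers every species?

14

L1, L2 cover every species at survey cost 3 + 11 = 14.
Any cover uses at least 2 transects; among all covering selections none totals below 14.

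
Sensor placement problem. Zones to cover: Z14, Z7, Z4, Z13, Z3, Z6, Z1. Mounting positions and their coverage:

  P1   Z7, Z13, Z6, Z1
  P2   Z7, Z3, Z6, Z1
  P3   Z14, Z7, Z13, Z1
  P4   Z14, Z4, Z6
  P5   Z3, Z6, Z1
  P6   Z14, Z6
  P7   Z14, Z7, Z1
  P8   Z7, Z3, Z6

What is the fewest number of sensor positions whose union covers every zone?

3

P1, P2, P4 together cover {Z14, Z7, Z4, Z13, Z3, Z6, Z1} — every zone.
No 2 of the 8 sensor positions cover everything (all 28 pairs fall short), so 3 is minimum.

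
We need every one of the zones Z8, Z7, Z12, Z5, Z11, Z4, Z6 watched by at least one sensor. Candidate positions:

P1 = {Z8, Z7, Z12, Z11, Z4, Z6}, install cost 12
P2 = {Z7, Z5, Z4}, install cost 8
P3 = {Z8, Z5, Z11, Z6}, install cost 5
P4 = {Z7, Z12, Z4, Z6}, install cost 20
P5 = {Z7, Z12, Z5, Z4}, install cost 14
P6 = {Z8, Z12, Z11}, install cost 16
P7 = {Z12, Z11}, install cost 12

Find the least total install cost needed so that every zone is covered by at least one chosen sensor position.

17

P1, P3 cover every zone at install cost 12 + 5 = 17.
Any cover uses at least 2 sensor positions; among all covering selections none totals below 17.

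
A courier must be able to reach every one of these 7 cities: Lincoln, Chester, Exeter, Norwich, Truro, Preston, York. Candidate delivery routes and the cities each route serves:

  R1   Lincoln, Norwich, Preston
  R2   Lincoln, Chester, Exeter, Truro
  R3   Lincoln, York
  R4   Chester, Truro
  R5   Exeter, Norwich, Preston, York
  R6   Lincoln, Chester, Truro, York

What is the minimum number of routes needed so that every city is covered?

R2, R5 together cover {Lincoln, Chester, Exeter, Norwich, Truro, Preston, York} — every city.
No single route contains all 7 cities, so 2 is optimal.

2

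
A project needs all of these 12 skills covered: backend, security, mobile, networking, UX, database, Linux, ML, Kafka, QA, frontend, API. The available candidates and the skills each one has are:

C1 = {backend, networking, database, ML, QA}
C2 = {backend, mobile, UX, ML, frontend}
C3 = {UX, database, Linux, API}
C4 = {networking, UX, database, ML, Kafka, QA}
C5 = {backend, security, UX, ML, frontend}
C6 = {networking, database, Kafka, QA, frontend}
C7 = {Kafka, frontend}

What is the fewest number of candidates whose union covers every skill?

4

C2, C3, C4, C5 together cover {backend, security, mobile, networking, UX, database, Linux, ML, Kafka, QA, frontend, API} — every skill.
No 3 of the 7 candidates cover everything (all 35 triples fall short), so 4 is minimum.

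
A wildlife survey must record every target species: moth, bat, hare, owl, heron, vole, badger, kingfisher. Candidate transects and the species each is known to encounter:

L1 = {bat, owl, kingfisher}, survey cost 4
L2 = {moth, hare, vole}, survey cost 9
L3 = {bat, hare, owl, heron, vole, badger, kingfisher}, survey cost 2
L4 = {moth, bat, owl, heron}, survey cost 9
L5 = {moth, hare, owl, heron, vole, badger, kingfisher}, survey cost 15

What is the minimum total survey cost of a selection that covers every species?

11

L2, L3 cover every species at survey cost 9 + 2 = 11.
Any cover uses at least 2 transects; among all covering selections none totals below 11.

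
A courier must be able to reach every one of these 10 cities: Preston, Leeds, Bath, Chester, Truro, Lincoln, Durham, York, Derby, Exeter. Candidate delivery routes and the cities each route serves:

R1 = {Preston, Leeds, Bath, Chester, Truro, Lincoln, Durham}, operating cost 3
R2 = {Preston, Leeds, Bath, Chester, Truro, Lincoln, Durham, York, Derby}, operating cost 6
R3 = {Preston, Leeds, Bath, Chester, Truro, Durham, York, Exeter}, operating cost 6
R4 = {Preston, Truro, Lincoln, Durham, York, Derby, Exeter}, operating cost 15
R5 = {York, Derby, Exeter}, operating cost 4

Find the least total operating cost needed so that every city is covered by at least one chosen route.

7

R1, R5 cover every city at operating cost 3 + 4 = 7.
Any cover uses at least 2 routes; among all covering selections none totals below 7.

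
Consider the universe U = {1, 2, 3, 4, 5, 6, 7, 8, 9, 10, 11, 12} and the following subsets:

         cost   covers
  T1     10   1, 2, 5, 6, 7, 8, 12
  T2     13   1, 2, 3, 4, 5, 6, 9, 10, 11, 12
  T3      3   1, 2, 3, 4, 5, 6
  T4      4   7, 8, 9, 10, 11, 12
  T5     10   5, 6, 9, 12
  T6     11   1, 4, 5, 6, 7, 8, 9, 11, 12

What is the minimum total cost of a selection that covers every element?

T3, T4 cover every element at cost 3 + 4 = 7.
Any cover uses at least 2 sets; among all covering selections none totals below 7.

7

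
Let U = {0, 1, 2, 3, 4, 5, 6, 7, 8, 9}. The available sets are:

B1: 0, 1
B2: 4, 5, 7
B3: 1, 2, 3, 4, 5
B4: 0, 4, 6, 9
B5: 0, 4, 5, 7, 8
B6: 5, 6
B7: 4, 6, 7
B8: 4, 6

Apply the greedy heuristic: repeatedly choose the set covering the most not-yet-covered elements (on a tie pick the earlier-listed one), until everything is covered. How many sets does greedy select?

Pick 1: B3 covers 5 new elements (1, 2, 3, 4, 5).
Pick 2: B4 covers 3 new elements (0, 6, 9).
Pick 3: B5 covers 2 new elements (7, 8).
Greedy uses 3 sets.

3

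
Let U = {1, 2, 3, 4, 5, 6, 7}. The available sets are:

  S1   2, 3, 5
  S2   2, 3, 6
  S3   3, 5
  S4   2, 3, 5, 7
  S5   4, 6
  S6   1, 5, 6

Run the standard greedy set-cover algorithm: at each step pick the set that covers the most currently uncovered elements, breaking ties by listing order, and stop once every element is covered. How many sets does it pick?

3

Pick 1: S4 covers 4 new elements (2, 3, 5, 7).
Pick 2: S5 covers 2 new elements (4, 6).
Pick 3: S6 covers 1 new elements (1).
Greedy uses 3 sets.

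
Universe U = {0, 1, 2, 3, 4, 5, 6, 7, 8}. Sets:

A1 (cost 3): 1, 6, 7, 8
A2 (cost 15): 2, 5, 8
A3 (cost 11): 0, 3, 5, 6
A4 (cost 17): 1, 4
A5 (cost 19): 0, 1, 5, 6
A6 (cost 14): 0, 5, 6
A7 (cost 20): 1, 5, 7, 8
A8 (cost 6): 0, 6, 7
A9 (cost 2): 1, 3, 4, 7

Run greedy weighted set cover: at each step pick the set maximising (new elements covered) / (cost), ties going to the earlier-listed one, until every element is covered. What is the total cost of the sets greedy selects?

31

Pick 1: A9 adds 4 new (1, 3, 4, 7) at cost 2 (ratio 4/2).
Pick 2: A1 adds 2 new (6, 8) at cost 3 (ratio 2/3).
Pick 3: A3 adds 2 new (0, 5) at cost 11 (ratio 2/11).
Pick 4: A2 adds 1 new (2) at cost 15 (ratio 1/15).
Greedy total cost: 2 + 3 + 11 + 15 = 31. (The true optimum is 23, so greedy overshoots here.)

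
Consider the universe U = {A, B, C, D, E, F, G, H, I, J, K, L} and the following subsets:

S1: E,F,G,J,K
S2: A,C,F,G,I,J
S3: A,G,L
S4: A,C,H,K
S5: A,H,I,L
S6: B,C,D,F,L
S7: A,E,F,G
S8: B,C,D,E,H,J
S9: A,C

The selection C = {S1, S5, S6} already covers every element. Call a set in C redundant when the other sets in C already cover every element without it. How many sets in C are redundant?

Drop S1: E, G, J, K uncovered — not redundant.
Drop S5: A, H, I uncovered — not redundant.
Drop S6: B, C, D uncovered — not redundant.
None of the sets in C is redundant.

0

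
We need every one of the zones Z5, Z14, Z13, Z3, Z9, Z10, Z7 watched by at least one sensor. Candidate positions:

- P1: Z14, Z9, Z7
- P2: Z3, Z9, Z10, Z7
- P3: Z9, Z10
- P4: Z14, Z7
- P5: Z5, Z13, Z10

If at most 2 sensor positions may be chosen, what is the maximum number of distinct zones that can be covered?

Choosing P1, P5 covers {Z5, Z14, Z13, Z9, Z10, Z7} — 6 zones.
No choice of 2 sensor positions does better; here Z3 is left uncovered.

6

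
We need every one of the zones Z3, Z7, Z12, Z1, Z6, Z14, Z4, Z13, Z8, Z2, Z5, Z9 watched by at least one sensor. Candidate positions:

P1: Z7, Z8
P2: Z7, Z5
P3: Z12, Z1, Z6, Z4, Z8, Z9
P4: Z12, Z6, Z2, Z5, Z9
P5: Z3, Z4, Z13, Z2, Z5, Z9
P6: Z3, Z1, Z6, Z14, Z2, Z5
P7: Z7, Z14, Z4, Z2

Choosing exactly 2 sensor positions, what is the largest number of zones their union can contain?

10

Choosing P3, P5 covers {Z3, Z12, Z1, Z6, Z4, Z13, Z8, Z2, Z5, Z9} — 10 zones.
No choice of 2 sensor positions does better; here Z7, Z14 are left uncovered.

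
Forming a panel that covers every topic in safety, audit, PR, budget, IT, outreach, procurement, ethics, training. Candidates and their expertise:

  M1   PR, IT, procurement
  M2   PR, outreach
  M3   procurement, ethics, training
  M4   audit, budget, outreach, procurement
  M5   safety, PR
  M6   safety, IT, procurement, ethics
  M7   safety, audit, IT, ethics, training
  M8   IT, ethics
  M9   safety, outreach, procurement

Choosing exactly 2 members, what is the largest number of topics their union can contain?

Choosing M4, M7 covers {safety, audit, budget, IT, outreach, procurement, ethics, training} — 8 topics.
No choice of 2 members does better; here PR is left uncovered.

8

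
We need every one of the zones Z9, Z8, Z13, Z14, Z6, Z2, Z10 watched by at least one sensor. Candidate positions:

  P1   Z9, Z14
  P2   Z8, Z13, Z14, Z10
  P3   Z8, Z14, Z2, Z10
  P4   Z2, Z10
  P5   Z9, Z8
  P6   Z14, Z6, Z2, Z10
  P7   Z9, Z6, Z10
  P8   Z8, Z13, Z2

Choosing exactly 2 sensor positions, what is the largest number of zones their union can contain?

Choosing P2, P6 covers {Z8, Z13, Z14, Z6, Z2, Z10} — 6 zones.
No choice of 2 sensor positions does better; here Z9 is left uncovered.

6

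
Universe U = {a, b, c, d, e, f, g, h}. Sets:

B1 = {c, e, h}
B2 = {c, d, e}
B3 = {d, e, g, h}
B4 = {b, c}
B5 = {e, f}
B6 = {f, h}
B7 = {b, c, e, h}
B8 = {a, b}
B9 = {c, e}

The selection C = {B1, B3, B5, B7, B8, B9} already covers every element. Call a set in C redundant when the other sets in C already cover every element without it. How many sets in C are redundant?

Drop B1: the rest still cover every element — redundant.
Drop B3: d, g uncovered — not redundant.
Drop B5: f uncovered — not redundant.
Drop B7: the rest still cover every element — redundant.
Drop B8: a uncovered — not redundant.
Drop B9: the rest still cover every element — redundant.
3 redundant: B1, B7, B9.

3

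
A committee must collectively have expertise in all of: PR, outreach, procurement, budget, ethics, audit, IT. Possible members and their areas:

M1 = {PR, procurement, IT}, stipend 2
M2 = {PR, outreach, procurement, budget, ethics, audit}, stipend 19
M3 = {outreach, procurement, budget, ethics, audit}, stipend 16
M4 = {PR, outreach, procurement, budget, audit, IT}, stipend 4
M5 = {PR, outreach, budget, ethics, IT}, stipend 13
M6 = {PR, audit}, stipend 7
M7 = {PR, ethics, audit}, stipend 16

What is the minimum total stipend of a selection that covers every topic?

M4, M5 cover every topic at stipend 4 + 13 = 17.
Any cover uses at least 2 members; among all covering selections none totals below 17.

17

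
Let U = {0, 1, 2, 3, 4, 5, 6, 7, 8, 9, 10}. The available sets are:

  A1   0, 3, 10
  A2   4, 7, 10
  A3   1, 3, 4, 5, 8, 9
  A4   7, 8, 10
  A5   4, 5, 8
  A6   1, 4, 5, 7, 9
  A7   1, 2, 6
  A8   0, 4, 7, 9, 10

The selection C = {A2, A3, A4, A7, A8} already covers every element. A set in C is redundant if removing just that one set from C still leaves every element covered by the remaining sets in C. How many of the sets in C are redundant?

2

Drop A2: the rest still cover every element — redundant.
Drop A3: 3, 5 uncovered — not redundant.
Drop A4: the rest still cover every element — redundant.
Drop A7: 2, 6 uncovered — not redundant.
Drop A8: 0 uncovered — not redundant.
2 redundant: A2, A4.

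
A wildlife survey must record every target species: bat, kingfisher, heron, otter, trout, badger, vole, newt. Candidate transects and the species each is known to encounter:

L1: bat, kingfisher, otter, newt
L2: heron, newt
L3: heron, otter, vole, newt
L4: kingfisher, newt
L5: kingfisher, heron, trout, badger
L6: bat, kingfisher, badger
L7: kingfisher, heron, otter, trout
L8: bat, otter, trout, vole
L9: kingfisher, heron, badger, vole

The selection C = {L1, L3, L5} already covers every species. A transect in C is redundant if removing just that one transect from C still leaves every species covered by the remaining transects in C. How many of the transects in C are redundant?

0

Drop L1: bat uncovered — not redundant.
Drop L3: vole uncovered — not redundant.
Drop L5: trout, badger uncovered — not redundant.
None of the transects in C is redundant.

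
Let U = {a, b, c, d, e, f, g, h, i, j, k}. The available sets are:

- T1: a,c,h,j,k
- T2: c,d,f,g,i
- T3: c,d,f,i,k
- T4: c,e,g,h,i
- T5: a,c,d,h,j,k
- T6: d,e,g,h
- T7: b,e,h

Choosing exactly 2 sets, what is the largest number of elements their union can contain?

Choosing T1, T2 covers {a, c, d, f, g, h, i, j, k} — 9 elements.
No choice of 2 sets does better; here b, e are left uncovered.

9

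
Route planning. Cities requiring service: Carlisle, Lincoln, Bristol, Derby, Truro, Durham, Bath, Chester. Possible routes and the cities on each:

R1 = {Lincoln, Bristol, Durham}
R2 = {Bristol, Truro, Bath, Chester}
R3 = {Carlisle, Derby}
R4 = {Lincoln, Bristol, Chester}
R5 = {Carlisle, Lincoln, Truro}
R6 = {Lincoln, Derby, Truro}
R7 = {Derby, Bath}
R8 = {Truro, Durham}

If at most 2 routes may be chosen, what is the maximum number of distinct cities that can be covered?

6

Choosing R1, R2 covers {Lincoln, Bristol, Truro, Durham, Bath, Chester} — 6 cities.
No choice of 2 routes does better; here Carlisle, Derby are left uncovered.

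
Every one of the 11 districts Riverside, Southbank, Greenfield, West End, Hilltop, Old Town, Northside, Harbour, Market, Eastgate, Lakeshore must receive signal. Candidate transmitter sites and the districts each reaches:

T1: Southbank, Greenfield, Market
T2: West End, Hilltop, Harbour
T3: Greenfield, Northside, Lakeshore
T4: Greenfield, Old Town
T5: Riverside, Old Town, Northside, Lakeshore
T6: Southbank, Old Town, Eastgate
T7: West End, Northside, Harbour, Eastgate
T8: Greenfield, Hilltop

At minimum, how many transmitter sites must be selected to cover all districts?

T1, T2, T5, T6 together cover {Riverside, Southbank, Greenfield, West End, Hilltop, Old Town, Northside, Harbour, Market, Eastgate, Lakeshore} — every district.
No 3 of the 8 transmitter sites cover everything (all 56 triples fall short), so 4 is minimum.

4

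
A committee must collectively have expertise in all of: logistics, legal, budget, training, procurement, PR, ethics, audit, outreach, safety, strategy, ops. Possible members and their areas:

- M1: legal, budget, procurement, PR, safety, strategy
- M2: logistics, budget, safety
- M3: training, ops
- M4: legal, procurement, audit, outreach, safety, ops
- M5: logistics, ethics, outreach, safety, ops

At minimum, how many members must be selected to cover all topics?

M1, M3, M4, M5 together cover {logistics, legal, budget, training, procurement, PR, ethics, audit, outreach, safety, strategy, ops} — every topic.
No 3 of the 5 members cover everything (all 10 triples fall short), so 4 is minimum.

4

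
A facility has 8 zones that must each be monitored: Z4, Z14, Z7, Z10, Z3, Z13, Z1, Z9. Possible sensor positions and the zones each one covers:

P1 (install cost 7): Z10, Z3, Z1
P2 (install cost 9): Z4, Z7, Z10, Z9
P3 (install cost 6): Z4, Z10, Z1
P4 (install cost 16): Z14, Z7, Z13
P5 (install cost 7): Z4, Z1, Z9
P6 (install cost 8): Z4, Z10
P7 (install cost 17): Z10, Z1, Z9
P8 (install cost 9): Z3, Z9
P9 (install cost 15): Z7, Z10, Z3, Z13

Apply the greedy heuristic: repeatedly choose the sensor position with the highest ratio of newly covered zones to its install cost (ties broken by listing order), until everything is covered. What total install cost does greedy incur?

Pick 1: P3 adds 3 new (Z4, Z10, Z1) at install cost 6 (ratio 3/6).
Pick 2: P2 adds 2 new (Z7, Z9) at install cost 9 (ratio 2/9).
Pick 3: P1 adds 1 new (Z3) at install cost 7 (ratio 1/7).
Pick 4: P4 adds 2 new (Z14, Z13) at install cost 16 (ratio 2/16).
Greedy total install cost: 6 + 9 + 7 + 16 = 38. (The true optimum is 30, so greedy overshoots here.)

38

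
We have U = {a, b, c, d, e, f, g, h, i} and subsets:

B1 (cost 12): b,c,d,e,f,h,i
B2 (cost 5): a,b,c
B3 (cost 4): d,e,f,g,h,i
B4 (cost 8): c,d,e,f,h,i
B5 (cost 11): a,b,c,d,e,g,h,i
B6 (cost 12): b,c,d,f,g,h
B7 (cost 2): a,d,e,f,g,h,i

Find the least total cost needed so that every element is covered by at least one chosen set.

B2, B7 cover every element at cost 5 + 2 = 7.
Any cover uses at least 2 sets; among all covering selections none totals below 7.

7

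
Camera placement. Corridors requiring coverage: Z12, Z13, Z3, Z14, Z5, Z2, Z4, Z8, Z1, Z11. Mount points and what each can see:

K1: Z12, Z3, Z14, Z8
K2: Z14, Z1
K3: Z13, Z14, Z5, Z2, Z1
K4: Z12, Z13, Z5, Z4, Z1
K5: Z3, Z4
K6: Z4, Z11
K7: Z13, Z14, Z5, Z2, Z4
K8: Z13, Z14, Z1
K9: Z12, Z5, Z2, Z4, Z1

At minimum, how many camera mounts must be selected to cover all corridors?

3

K1, K3, K6 together cover {Z12, Z13, Z3, Z14, Z5, Z2, Z4, Z8, Z1, Z11} — every corridor.
No 2 of the 9 camera mounts cover everything (all 36 pairs fall short), so 3 is minimum.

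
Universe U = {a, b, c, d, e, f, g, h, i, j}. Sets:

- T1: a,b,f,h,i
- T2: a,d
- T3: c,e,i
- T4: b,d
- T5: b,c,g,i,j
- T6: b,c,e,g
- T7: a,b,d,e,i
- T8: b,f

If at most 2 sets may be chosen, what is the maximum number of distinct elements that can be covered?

8

Choosing T1, T5 covers {a, b, c, f, g, h, i, j} — 8 elements.
No choice of 2 sets does better; here d, e are left uncovered.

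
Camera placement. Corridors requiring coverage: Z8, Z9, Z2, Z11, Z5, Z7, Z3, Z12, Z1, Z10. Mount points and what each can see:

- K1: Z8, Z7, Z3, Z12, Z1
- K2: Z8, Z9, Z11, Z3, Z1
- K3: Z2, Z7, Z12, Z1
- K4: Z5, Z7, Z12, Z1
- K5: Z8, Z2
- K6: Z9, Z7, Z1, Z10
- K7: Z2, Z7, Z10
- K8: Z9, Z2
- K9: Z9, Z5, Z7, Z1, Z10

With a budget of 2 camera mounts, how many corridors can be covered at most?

Choosing K1, K9 covers {Z8, Z9, Z5, Z7, Z3, Z12, Z1, Z10} — 8 corridors.
No choice of 2 camera mounts does better; here Z2, Z11 are left uncovered.

8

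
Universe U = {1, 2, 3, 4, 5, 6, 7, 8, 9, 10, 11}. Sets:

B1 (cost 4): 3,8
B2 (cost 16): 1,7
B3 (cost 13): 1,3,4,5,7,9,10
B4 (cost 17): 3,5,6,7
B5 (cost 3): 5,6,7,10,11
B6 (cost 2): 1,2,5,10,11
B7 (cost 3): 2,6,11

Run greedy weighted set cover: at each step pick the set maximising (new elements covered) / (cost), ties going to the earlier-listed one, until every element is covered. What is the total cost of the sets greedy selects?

Pick 1: B6 adds 5 new (1, 2, 5, 10, 11) at cost 2 (ratio 5/2).
Pick 2: B5 adds 2 new (6, 7) at cost 3 (ratio 2/3).
Pick 3: B1 adds 2 new (3, 8) at cost 4 (ratio 2/4).
Pick 4: B3 adds 2 new (4, 9) at cost 13 (ratio 2/13).
Greedy total cost: 2 + 3 + 4 + 13 = 22. (The true optimum is 20, so greedy overshoots here.)

22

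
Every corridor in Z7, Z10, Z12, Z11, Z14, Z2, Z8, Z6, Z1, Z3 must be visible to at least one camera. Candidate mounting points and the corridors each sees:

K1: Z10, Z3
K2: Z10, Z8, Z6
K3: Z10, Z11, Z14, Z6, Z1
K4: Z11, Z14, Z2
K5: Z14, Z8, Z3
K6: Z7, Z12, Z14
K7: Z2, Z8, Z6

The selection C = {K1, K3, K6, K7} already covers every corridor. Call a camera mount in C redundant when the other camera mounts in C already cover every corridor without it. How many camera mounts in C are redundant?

Drop K1: Z3 uncovered — not redundant.
Drop K3: Z11, Z1 uncovered — not redundant.
Drop K6: Z7, Z12 uncovered — not redundant.
Drop K7: Z2, Z8 uncovered — not redundant.
None of the camera mounts in C is redundant.

0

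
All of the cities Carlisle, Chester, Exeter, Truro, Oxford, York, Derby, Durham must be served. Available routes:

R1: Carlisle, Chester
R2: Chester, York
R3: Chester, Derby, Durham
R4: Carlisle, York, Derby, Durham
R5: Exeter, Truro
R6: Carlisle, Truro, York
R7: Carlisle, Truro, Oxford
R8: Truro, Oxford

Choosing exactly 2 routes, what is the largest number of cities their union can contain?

6

Choosing R3, R6 covers {Carlisle, Chester, Truro, York, Derby, Durham} — 6 cities.
No choice of 2 routes does better; here Exeter, Oxford are left uncovered.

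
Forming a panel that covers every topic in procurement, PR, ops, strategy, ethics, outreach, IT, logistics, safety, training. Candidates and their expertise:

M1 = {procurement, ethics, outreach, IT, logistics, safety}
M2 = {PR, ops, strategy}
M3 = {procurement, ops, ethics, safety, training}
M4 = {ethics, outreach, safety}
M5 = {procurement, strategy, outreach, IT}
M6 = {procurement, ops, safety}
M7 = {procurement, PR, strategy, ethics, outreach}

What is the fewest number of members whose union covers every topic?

M1, M2, M3 together cover {procurement, PR, ops, strategy, ethics, outreach, IT, logistics, safety, training} — every topic.
No 2 of the 7 members cover everything (all 21 pairs fall short), so 3 is minimum.

3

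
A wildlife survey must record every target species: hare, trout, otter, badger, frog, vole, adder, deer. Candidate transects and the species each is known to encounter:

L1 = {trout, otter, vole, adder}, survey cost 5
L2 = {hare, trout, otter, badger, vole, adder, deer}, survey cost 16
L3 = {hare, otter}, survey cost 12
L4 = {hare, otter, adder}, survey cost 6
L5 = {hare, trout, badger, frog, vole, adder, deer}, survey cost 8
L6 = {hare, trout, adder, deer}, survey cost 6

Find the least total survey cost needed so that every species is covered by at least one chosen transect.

13

L1, L5 cover every species at survey cost 5 + 8 = 13.
Any cover uses at least 2 transects; among all covering selections none totals below 13.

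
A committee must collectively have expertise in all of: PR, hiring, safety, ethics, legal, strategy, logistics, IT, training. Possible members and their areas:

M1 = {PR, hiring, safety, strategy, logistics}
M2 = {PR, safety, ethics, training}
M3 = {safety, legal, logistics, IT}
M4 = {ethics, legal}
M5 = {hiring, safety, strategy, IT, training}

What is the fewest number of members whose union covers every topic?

M1, M2, M3 together cover {PR, hiring, safety, ethics, legal, strategy, logistics, IT, training} — every topic.
No 2 of the 5 members cover everything (all 10 pairs fall short), so 3 is minimum.

3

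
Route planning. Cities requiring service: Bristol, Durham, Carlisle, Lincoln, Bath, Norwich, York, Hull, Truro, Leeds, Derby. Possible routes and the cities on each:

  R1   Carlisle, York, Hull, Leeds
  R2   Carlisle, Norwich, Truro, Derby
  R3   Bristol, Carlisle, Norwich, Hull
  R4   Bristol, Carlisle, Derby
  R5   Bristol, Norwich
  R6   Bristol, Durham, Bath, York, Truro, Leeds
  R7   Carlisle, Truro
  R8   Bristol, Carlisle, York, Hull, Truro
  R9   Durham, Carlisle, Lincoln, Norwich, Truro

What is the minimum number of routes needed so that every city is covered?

4

R1, R2, R6, R9 together cover {Bristol, Durham, Carlisle, Lincoln, Bath, Norwich, York, Hull, Truro, Leeds, Derby} — every city.
No 3 of the 9 routes cover everything (all 84 triples fall short), so 4 is minimum.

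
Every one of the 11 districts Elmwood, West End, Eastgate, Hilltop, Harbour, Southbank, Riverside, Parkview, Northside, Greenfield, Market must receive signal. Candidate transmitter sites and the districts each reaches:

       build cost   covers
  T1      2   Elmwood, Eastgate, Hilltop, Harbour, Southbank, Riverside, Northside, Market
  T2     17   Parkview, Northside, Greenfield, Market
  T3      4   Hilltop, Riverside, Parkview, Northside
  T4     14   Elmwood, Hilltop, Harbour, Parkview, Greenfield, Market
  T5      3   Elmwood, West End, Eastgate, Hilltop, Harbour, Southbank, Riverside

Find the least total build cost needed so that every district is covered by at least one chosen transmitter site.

19

T1, T4, T5 cover every district at build cost 2 + 14 + 3 = 19.
Any cover uses at least 2 transmitter sites; among all covering selections none totals below 19.
Greedy by coverage-per-build cost would pick T1, T5, T3, T4 for 23 — worse than the optimum 19.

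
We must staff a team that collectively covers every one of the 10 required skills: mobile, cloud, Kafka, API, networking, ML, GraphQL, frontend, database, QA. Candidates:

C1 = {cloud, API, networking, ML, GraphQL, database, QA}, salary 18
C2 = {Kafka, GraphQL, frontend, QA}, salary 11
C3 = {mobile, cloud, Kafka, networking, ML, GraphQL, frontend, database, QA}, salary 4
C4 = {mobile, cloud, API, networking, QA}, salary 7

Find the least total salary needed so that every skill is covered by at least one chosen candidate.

C3, C4 cover every skill at salary 4 + 7 = 11.
Any cover uses at least 2 candidates; among all covering selections none totals below 11.

11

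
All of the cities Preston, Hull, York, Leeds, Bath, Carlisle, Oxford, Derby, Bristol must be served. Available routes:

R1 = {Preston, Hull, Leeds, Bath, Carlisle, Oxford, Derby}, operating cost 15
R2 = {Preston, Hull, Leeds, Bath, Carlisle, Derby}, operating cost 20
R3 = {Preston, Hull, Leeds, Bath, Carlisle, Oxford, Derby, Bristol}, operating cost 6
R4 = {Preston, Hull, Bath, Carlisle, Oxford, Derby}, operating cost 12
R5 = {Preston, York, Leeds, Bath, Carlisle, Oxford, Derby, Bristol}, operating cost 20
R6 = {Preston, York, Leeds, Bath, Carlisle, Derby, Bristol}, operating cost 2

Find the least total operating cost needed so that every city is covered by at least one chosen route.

R3, R6 cover every city at operating cost 6 + 2 = 8.
Any cover uses at least 2 routes; among all covering selections none totals below 8.

8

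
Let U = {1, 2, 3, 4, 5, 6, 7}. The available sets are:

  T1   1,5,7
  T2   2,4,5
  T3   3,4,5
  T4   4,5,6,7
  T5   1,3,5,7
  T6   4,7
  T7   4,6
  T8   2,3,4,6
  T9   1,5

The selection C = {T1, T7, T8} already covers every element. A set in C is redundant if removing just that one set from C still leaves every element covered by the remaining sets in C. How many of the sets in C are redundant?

1

Drop T1: 1, 5, 7 uncovered — not redundant.
Drop T7: the rest still cover every element — redundant.
Drop T8: 2, 3 uncovered — not redundant.
1 redundant: T7.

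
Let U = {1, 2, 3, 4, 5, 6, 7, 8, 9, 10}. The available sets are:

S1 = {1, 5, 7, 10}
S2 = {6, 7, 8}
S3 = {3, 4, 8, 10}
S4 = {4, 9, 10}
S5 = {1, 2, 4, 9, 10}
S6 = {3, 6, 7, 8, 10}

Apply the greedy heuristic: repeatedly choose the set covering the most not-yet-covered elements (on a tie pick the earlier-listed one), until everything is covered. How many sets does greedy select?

Pick 1: S5 covers 5 new elements (1, 2, 4, 9, 10).
Pick 2: S6 covers 4 new elements (3, 6, 7, 8).
Pick 3: S1 covers 1 new elements (5).
Greedy uses 3 sets.

3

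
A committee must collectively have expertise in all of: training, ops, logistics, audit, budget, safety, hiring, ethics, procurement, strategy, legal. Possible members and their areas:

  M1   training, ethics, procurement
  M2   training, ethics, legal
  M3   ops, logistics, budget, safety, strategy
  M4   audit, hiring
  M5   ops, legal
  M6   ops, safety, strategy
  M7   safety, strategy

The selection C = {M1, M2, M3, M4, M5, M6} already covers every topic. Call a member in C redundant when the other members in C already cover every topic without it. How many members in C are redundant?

Drop M1: procurement uncovered — not redundant.
Drop M2: the rest still cover every topic — redundant.
Drop M3: logistics, budget uncovered — not redundant.
Drop M4: audit, hiring uncovered — not redundant.
Drop M5: the rest still cover every topic — redundant.
Drop M6: the rest still cover every topic — redundant.
3 redundant: M2, M5, M6.

3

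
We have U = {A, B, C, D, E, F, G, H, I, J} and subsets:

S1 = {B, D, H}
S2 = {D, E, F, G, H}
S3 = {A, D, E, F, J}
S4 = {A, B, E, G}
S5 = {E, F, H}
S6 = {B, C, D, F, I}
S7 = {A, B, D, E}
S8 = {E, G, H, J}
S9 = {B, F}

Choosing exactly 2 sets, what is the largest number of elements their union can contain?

Choosing S6, S8 covers {B, C, D, E, F, G, H, I, J} — 9 elements.
No choice of 2 sets does better; here A is left uncovered.

9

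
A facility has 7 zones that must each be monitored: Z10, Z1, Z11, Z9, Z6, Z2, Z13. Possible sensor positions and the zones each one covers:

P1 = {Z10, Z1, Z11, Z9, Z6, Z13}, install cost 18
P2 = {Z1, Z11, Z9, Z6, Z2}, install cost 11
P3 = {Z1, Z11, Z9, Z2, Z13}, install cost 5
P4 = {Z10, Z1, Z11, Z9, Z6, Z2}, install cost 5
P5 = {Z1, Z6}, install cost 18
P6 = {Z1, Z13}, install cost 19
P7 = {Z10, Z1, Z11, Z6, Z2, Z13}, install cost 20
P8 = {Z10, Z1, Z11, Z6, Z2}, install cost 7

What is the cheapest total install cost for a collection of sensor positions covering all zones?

10

P3, P4 cover every zone at install cost 5 + 5 = 10.
Any cover uses at least 2 sensor positions; among all covering selections none totals below 10.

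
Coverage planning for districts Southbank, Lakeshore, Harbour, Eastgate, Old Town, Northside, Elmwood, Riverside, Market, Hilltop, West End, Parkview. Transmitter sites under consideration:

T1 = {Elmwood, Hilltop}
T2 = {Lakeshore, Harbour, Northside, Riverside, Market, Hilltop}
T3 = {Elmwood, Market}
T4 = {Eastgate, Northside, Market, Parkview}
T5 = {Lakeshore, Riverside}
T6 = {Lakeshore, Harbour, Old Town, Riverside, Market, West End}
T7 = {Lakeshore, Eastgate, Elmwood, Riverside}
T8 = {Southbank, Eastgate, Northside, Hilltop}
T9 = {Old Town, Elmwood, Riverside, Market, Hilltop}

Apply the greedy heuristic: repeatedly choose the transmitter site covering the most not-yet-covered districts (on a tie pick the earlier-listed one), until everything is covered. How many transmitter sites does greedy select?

Pick 1: T2 covers 6 new districts (Lakeshore, Harbour, Northside, Riverside, Market, Hilltop).
Pick 2: T4 covers 2 new districts (Eastgate, Parkview).
Pick 3: T6 covers 2 new districts (Old Town, West End).
Pick 4: T1 covers 1 new districts (Elmwood).
Pick 5: T8 covers 1 new districts (Southbank).
Greedy uses 5 transmitter sites. (The true minimum is 4.)

5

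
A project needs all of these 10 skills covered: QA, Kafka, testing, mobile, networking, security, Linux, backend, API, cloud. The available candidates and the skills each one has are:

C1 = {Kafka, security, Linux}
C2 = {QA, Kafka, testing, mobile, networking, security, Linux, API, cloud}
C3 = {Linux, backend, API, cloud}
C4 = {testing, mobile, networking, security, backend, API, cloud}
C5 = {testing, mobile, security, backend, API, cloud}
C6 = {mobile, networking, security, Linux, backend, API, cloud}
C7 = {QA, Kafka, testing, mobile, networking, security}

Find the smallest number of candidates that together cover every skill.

C2, C3 together cover {QA, Kafka, testing, mobile, networking, security, Linux, backend, API, cloud} — every skill.
No single candidate contains all 10 skills, so 2 is optimal.

2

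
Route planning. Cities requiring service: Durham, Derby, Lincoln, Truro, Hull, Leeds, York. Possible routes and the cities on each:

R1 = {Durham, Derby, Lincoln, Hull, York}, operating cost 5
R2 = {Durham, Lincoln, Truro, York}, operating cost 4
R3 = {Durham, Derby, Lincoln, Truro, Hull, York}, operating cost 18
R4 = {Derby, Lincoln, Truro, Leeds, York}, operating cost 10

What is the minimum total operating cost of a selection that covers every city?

R1, R4 cover every city at operating cost 5 + 10 = 15.
Any cover uses at least 2 routes; among all covering selections none totals below 15.
Greedy by coverage-per-operating cost would pick R1, R2, R4 for 19 — worse than the optimum 15.

15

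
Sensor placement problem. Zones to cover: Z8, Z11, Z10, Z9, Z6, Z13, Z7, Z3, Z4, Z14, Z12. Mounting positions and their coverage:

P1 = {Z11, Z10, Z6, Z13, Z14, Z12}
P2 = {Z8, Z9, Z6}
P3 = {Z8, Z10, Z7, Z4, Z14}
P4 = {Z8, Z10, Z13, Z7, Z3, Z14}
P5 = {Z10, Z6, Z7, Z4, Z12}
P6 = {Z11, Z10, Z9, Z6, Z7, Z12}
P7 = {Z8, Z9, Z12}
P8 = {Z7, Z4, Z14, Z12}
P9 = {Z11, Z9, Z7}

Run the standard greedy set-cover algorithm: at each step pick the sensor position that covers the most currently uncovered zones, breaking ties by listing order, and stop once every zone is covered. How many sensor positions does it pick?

4

Pick 1: P1 covers 6 new zones (Z11, Z10, Z6, Z13, Z14, Z12).
Pick 2: P3 covers 3 new zones (Z8, Z7, Z4).
Pick 3: P2 covers 1 new zones (Z9).
Pick 4: P4 covers 1 new zones (Z3).
Greedy uses 4 sensor positions. (The true minimum is 3.)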